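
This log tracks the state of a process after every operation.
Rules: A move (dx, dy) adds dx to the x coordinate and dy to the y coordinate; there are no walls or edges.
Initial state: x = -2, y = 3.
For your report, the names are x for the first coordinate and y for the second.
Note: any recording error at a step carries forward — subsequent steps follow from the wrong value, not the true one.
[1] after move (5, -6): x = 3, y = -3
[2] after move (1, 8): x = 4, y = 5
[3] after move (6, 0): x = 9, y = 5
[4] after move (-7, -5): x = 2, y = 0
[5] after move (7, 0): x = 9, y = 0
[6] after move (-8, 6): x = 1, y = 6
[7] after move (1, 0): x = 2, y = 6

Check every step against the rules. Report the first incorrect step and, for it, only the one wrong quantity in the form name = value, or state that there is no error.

Recomputing the run from the initial state:
step 1: x = 3, y = -3
step 2: x = 4, y = 5
step 3: x = 10, y = 5
step 4: x = 3, y = 0
step 5: x = 10, y = 0
step 6: x = 2, y = 6
step 7: x = 3, y = 6
The first disagreement with the log is at step 3, where the value should be x = 10.

step 3, x = 10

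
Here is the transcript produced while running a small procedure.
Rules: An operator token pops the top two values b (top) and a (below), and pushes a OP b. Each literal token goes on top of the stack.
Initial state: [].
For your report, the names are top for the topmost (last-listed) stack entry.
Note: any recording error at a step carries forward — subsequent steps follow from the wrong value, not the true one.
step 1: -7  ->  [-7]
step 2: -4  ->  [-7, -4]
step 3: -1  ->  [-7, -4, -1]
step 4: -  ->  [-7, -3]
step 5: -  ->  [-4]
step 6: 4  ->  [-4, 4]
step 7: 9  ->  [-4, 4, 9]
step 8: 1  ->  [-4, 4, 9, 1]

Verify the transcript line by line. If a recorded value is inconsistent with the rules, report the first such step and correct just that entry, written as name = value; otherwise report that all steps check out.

no error

step 1: push -7: top = -7 -> agrees with the transcript
step 2: push -4: top = -4 -> checks out
step 3: push -1: top = -1 -> same as recorded
step 4: -4 - -1 = -3 -> in agreement
step 5: -7 - -3 = -4 -> verified
step 6: push 4: top = 4 -> consistent with the transcript
step 7: push 9: top = 9 -> no discrepancy
step 8: push 1: top = 1 -> same as recorded
All entries verified; no error found.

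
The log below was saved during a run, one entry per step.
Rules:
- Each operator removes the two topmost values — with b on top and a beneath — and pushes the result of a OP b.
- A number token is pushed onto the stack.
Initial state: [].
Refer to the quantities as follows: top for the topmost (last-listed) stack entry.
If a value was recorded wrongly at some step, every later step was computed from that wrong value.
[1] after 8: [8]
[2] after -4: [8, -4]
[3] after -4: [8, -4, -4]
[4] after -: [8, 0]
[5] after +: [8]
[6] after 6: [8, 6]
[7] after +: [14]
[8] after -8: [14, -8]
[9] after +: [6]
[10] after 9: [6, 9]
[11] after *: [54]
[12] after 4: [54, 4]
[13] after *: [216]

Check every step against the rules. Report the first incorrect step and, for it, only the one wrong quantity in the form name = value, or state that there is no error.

no error

Recomputing the run from the initial state:
step 1: [8]
step 2: [8, -4]
step 3: [8, -4, -4]
step 4: [8, 0]
step 5: [8]
step 6: [8, 6]
step 7: [14]
step 8: [14, -8]
step 9: [6]
step 10: [6, 9]
step 11: [54]
step 12: [54, 4]
step 13: [216]
This matches the log at every step.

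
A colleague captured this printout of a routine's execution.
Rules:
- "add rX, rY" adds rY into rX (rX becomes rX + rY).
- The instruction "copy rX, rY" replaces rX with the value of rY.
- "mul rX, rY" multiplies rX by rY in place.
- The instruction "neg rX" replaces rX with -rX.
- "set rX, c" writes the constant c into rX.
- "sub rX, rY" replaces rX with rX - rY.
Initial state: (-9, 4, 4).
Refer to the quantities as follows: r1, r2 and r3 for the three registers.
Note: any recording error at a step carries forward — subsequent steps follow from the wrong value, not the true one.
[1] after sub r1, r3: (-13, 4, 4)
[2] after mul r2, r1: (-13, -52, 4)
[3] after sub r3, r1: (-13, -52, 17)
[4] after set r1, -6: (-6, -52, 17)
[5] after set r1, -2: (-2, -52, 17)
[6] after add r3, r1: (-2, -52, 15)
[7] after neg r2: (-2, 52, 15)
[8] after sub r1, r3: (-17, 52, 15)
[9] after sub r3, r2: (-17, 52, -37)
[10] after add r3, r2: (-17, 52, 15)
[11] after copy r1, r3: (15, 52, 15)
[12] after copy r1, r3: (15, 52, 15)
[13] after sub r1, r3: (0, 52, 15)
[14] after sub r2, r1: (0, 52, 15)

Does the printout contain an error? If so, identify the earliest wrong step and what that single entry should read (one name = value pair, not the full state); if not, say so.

no error

1. r1 = -9 - 4 = -13 (matches)
2. r2 = 4 * -13 = -52 (matches)
3. r3 = 4 - -13 = 17 (checks out)
4. r1 = -6 (same as recorded)
5. r1 = -2 (consistent with the printout)
6. r3 = 17 + -2 = 15 (no discrepancy)
7. r2 = -(-52) = 52 (same as recorded)
8. r1 = -2 - 15 = -17 (matches)
9. r3 = 15 - 52 = -37 (agrees with the printout)
10. r3 = -37 + 52 = 15 (confirmed correct)
11. r1 = 15 (matches)
12. r1 = 15 (no discrepancy)
13. r1 = 15 - 15 = 0 (agrees with the printout)
14. r2 = 52 - 0 = 52 (in agreement)
Every step is consistent.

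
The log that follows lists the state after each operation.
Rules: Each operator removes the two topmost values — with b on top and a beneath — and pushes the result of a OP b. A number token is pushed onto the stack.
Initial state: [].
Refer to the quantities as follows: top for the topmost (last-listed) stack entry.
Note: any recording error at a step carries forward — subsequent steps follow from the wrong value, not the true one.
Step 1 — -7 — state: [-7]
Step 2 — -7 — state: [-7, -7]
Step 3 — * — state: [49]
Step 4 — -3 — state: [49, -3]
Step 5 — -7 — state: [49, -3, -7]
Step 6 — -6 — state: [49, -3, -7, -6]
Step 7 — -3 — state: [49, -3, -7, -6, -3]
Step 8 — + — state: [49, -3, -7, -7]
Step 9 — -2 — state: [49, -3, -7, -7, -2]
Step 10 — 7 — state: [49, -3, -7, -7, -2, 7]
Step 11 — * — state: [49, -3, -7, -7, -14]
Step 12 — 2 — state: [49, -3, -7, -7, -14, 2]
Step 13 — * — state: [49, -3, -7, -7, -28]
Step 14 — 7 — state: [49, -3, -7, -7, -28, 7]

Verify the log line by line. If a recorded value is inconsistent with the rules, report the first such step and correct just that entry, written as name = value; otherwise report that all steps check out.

Step 1: push -7: top = -7 — same as recorded.
Step 2: push -7: top = -7 — exactly as logged.
Step 3: -7 * -7 = 49 — consistent with the log.
Step 4: push -3: top = -3 — confirmed correct.
Step 5: push -7: top = -7 — agrees with the log.
Step 6: push -6: top = -6 — agrees with the log.
Step 7: push -3: top = -3 — no discrepancy.
Step 8: -6 + -3 = -9 — a discrepancy with the log.
Conclusion: step 8 carries the first error; the entry should be top = -9.

step 8, top = -9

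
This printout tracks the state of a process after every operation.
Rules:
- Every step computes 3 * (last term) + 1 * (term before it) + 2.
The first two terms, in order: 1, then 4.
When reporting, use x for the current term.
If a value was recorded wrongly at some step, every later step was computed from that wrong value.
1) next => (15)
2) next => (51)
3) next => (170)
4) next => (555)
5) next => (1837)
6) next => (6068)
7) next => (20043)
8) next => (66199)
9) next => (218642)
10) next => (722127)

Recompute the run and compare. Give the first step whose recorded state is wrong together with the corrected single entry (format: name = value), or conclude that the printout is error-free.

step 4, x = 563

1. x = 3*(4) + (1)*(1) + (2) = 15 (no discrepancy)
2. x = 3*(15) + (1)*(4) + (2) = 51 (checks out)
3. x = 3*(51) + (1)*(15) + (2) = 170 (same as recorded)
4. x = 3*(170) + (1)*(51) + (2) = 563 (the entry is off here)
First deviation found at step 4; the corrected entry is x = 563.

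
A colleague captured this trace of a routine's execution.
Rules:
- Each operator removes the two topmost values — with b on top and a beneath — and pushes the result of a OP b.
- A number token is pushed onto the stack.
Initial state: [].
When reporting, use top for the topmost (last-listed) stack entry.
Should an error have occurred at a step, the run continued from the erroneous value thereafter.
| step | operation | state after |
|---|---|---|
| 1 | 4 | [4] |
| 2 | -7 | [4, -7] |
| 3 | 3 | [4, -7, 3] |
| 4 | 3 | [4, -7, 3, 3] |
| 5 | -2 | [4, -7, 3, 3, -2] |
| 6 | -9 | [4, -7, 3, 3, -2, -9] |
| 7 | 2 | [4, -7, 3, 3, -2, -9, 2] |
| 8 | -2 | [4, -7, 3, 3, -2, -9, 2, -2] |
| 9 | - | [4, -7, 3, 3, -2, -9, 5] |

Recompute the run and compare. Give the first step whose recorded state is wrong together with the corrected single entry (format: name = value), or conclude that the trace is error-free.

step 9, top = 4

Recomputing the run from the initial state:
step 1: [4]
step 2: [4, -7]
step 3: [4, -7, 3]
step 4: [4, -7, 3, 3]
step 5: [4, -7, 3, 3, -2]
step 6: [4, -7, 3, 3, -2, -9]
step 7: [4, -7, 3, 3, -2, -9, 2]
step 8: [4, -7, 3, 3, -2, -9, 2, -2]
step 9: [4, -7, 3, 3, -2, -9, 4]
The first disagreement with the trace is at step 9, where the value should be top = 4.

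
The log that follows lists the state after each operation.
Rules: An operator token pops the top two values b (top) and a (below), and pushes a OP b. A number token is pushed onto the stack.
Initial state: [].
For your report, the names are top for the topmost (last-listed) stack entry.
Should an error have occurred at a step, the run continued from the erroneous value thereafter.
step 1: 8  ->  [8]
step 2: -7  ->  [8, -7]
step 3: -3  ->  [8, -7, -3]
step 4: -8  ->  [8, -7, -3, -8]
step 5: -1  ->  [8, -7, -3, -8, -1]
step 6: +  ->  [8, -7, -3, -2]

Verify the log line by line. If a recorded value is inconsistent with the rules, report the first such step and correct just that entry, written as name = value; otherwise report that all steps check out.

1. push 8: top = 8 (agrees with the log)
2. push -7: top = -7 (in agreement)
3. push -3: top = -3 (matches)
4. push -8: top = -8 (verified)
5. push -1: top = -1 (same as recorded)
6. -8 + -1 = -9 (the log disagrees here)
Conclusion: step 6 carries the first error; the entry should be top = -9.

step 6, top = -9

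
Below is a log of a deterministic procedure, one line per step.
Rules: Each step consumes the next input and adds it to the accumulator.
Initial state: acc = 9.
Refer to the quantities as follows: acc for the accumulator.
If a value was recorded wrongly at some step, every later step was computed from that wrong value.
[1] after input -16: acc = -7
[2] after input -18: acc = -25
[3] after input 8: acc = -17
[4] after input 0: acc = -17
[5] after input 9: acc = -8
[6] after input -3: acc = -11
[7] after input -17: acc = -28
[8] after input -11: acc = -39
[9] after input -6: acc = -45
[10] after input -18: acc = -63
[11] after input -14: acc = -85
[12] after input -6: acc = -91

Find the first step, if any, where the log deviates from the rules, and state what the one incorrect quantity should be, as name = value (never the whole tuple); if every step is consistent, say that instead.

step 11, acc = -77

Recomputing the run from the initial state:
step 1: acc = -7
step 2: acc = -25
step 3: acc = -17
step 4: acc = -17
step 5: acc = -8
step 6: acc = -11
step 7: acc = -28
step 8: acc = -39
step 9: acc = -45
step 10: acc = -63
step 11: acc = -77
step 12: acc = -83
The first disagreement with the log is at step 11, where the value should be acc = -77.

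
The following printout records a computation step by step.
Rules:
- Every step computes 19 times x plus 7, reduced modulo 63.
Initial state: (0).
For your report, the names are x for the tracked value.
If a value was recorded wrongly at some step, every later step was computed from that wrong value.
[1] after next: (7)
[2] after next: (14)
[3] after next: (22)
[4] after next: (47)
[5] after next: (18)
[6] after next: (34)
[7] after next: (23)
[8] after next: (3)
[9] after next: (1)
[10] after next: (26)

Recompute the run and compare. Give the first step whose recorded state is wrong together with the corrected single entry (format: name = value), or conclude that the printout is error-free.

1. x = (19*0 + 7) mod 63 = 7 (no discrepancy)
2. x = (19*7 + 7) mod 63 = 14 (verified)
3. x = (19*14 + 7) mod 63 = 21 (first mismatch against the printout)
So the first discrepancy is step 3, where the right value is x = 21.

step 3, x = 21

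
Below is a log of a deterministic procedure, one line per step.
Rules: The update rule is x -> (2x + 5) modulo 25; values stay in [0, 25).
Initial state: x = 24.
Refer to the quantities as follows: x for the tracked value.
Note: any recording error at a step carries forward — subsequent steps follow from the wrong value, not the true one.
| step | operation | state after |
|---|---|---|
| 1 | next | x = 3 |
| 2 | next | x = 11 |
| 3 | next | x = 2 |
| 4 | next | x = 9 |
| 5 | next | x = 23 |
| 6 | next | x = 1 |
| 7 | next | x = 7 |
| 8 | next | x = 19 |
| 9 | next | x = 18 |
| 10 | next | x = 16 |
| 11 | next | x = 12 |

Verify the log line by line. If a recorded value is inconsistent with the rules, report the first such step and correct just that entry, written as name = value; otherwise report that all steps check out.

no error

step 1: x = (2*24 + 5) mod 25 = 3 -> verified
step 2: x = (2*3 + 5) mod 25 = 11 -> no discrepancy
step 3: x = (2*11 + 5) mod 25 = 2 -> verified
step 4: x = (2*2 + 5) mod 25 = 9 -> confirmed correct
step 5: x = (2*9 + 5) mod 25 = 23 -> no discrepancy
step 6: x = (2*23 + 5) mod 25 = 1 -> exactly as logged
step 7: x = (2*1 + 5) mod 25 = 7 -> exactly as logged
step 8: x = (2*7 + 5) mod 25 = 19 -> same as recorded
step 9: x = (2*19 + 5) mod 25 = 18 -> in agreement
step 10: x = (2*18 + 5) mod 25 = 16 -> checks out
step 11: x = (2*16 + 5) mod 25 = 12 -> same as recorded
All entries verified; no error found.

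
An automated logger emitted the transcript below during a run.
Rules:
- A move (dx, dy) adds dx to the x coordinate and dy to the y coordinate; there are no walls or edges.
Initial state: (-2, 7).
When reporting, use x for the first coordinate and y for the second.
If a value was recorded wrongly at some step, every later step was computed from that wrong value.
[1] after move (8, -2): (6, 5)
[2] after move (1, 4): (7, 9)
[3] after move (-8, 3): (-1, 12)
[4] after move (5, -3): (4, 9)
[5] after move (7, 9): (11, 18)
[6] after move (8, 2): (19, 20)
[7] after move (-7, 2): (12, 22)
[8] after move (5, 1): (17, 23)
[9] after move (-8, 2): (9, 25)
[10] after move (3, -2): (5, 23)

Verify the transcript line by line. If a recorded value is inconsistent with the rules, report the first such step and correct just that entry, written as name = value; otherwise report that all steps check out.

Recomputing the run from the initial state:
step 1: x = 6, y = 5
step 2: x = 7, y = 9
step 3: x = -1, y = 12
step 4: x = 4, y = 9
step 5: x = 11, y = 18
step 6: x = 19, y = 20
step 7: x = 12, y = 22
step 8: x = 17, y = 23
step 9: x = 9, y = 25
step 10: x = 12, y = 23
The first disagreement with the transcript is at step 10, where the value should be x = 12.

step 10, x = 12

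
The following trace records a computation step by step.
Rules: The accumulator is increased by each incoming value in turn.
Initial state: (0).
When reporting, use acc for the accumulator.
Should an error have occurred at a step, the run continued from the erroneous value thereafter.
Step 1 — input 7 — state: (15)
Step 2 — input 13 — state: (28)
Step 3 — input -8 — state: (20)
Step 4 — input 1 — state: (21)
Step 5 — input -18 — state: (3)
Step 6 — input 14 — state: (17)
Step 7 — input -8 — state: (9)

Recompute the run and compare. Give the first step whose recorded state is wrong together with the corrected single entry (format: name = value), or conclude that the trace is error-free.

Recomputing the run from the initial state:
step 1: acc = 7
step 2: acc = 20
step 3: acc = 12
step 4: acc = 13
step 5: acc = -5
step 6: acc = 9
step 7: acc = 1
The first disagreement with the trace is at step 1, where the value should be acc = 7.

step 1, acc = 7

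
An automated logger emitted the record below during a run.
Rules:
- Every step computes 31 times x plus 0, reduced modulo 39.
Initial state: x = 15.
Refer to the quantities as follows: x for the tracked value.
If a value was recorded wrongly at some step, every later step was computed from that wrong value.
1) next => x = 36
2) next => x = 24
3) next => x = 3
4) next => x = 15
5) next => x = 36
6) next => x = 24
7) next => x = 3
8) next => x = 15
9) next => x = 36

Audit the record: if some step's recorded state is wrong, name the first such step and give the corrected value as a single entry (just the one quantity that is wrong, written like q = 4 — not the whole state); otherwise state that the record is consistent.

no error

Recomputing the run from the initial state:
step 1: x = 36
step 2: x = 24
step 3: x = 3
step 4: x = 15
step 5: x = 36
step 6: x = 24
step 7: x = 3
step 8: x = 15
step 9: x = 36
This matches the record at every step.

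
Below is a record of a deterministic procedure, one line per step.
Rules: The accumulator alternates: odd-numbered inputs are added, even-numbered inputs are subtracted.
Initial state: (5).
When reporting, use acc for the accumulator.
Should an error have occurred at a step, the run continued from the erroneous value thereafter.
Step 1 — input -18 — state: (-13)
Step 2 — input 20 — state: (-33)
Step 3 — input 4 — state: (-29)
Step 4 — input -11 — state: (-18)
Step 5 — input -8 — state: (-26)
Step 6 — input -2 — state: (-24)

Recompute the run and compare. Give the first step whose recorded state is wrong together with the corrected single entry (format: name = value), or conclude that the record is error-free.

Recomputing the run from the initial state:
step 1: acc = -13
step 2: acc = -33
step 3: acc = -29
step 4: acc = -18
step 5: acc = -26
step 6: acc = -24
This matches the record at every step.

no error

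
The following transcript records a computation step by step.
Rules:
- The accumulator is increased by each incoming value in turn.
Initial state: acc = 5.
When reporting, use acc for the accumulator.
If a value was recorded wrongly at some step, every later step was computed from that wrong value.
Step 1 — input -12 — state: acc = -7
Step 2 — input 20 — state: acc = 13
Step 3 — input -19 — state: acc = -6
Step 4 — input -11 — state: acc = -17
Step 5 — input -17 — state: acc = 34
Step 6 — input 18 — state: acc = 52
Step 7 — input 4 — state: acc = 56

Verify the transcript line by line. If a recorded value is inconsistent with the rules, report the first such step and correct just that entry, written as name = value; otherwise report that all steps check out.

step 5, acc = -34

Recomputing the run from the initial state:
step 1: acc = -7
step 2: acc = 13
step 3: acc = -6
step 4: acc = -17
step 5: acc = -34
step 6: acc = -16
step 7: acc = -12
The first disagreement with the transcript is at step 5, where the value should be acc = -34.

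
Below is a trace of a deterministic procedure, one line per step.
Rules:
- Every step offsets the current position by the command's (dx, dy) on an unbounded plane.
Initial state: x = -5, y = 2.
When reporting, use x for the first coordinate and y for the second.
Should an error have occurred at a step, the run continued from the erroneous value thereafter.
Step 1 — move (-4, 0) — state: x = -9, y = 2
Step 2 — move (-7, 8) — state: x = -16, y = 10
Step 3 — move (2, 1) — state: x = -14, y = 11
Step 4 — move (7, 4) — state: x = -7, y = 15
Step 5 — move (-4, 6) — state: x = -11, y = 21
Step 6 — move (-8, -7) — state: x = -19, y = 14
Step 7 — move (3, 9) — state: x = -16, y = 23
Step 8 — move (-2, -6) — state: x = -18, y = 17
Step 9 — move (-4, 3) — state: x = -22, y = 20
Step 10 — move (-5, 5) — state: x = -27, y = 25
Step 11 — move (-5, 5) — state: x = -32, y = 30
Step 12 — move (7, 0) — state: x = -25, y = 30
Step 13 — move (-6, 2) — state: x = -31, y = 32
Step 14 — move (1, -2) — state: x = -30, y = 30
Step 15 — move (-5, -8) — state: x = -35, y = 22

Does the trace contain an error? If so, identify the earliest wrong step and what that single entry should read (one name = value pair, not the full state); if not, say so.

no error

1. x = -5 + (-4) = -9, y = 2 + (0) = 2 (confirmed correct)
2. x = -9 + (-7) = -16, y = 2 + (8) = 10 (checks out)
3. x = -16 + (2) = -14, y = 10 + (1) = 11 (matches)
4. x = -14 + (7) = -7, y = 11 + (4) = 15 (same as recorded)
5. x = -7 + (-4) = -11, y = 15 + (6) = 21 (no discrepancy)
6. x = -11 + (-8) = -19, y = 21 + (-7) = 14 (consistent with the trace)
7. x = -19 + (3) = -16, y = 14 + (9) = 23 (no discrepancy)
8. x = -16 + (-2) = -18, y = 23 + (-6) = 17 (confirmed correct)
9. x = -18 + (-4) = -22, y = 17 + (3) = 20 (agrees with the trace)
10. x = -22 + (-5) = -27, y = 20 + (5) = 25 (exactly as logged)
11. x = -27 + (-5) = -32, y = 25 + (5) = 30 (confirmed correct)
12. x = -32 + (7) = -25, y = 30 + (0) = 30 (agrees with the trace)
13. x = -25 + (-6) = -31, y = 30 + (2) = 32 (exactly as logged)
14. x = -31 + (1) = -30, y = 32 + (-2) = 30 (verified)
15. x = -30 + (-5) = -35, y = 30 + (-8) = 22 (same as recorded)
Every step is consistent.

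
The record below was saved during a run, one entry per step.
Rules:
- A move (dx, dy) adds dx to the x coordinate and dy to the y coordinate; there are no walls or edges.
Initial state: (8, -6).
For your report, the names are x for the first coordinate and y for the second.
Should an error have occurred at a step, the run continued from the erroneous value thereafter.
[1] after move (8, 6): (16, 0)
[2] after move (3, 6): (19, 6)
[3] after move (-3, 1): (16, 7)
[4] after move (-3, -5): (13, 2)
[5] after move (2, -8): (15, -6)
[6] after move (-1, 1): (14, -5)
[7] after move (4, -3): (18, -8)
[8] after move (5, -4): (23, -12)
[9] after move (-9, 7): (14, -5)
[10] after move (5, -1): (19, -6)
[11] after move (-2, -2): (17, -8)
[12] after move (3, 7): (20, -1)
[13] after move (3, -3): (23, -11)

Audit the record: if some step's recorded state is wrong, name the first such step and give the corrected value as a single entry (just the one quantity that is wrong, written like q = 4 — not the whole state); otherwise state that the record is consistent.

step 13, y = -4

Recomputing the run from the initial state:
step 1: x = 16, y = 0
step 2: x = 19, y = 6
step 3: x = 16, y = 7
step 4: x = 13, y = 2
step 5: x = 15, y = -6
step 6: x = 14, y = -5
step 7: x = 18, y = -8
step 8: x = 23, y = -12
step 9: x = 14, y = -5
step 10: x = 19, y = -6
step 11: x = 17, y = -8
step 12: x = 20, y = -1
step 13: x = 23, y = -4
The first disagreement with the record is at step 13, where the value should be y = -4.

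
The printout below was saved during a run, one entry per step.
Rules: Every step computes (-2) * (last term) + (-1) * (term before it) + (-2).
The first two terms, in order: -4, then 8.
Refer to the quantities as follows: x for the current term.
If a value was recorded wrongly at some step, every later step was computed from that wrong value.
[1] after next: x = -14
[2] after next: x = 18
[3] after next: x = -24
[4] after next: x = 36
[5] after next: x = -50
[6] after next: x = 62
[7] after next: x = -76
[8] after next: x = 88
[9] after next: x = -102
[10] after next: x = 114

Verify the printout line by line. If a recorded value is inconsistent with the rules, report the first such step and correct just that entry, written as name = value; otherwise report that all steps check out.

Recomputing the run from the initial state:
step 1: x = -14
step 2: x = 18
step 3: x = -24
step 4: x = 28
step 5: x = -34
step 6: x = 38
step 7: x = -44
step 8: x = 48
step 9: x = -54
step 10: x = 58
The first disagreement with the printout is at step 4, where the value should be x = 28.

step 4, x = 28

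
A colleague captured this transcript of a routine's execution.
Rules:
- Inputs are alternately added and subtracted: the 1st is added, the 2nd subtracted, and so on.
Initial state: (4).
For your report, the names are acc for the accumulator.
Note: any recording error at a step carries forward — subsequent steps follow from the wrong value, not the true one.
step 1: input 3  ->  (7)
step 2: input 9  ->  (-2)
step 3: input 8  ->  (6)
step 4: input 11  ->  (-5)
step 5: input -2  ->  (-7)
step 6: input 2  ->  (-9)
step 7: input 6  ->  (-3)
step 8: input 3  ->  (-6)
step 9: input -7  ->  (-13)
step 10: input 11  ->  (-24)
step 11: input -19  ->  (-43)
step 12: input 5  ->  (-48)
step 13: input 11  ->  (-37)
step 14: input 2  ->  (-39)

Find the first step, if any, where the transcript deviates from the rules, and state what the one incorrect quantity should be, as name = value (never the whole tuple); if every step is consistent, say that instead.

Step 1: acc = 4 + 3 = 7 — no discrepancy.
Step 2: acc = 7 - 9 = -2 — checks out.
Step 3: acc = -2 + 8 = 6 — verified.
Step 4: acc = 6 - 11 = -5 — in agreement.
Step 5: acc = -5 + -2 = -7 — checks out.
Step 6: acc = -7 - 2 = -9 — no discrepancy.
Step 7: acc = -9 + 6 = -3 — same as recorded.
Step 8: acc = -3 - 3 = -6 — same as recorded.
Step 9: acc = -6 + -7 = -13 — verified.
Step 10: acc = -13 - 11 = -24 — same as recorded.
Step 11: acc = -24 + -19 = -43 — confirmed correct.
Step 12: acc = -43 - 5 = -48 — exactly as logged.
Step 13: acc = -48 + 11 = -37 — in agreement.
Step 14: acc = -37 - 2 = -39 — agrees with the transcript.
All steps check out; nothing to correct.

no error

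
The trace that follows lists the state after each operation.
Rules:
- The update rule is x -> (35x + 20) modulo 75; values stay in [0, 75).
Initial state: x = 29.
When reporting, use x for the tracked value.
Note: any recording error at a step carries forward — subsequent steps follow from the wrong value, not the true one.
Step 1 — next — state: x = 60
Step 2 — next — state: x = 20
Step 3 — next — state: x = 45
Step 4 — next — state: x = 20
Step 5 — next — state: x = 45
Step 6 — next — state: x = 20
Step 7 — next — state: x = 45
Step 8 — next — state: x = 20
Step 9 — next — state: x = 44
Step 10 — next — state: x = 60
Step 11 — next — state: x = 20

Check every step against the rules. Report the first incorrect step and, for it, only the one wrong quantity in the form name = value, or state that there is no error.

Recomputing the run from the initial state:
step 1: x = 60
step 2: x = 20
step 3: x = 45
step 4: x = 20
step 5: x = 45
step 6: x = 20
step 7: x = 45
step 8: x = 20
step 9: x = 45
step 10: x = 20
step 11: x = 45
The first disagreement with the trace is at step 9, where the value should be x = 45.

step 9, x = 45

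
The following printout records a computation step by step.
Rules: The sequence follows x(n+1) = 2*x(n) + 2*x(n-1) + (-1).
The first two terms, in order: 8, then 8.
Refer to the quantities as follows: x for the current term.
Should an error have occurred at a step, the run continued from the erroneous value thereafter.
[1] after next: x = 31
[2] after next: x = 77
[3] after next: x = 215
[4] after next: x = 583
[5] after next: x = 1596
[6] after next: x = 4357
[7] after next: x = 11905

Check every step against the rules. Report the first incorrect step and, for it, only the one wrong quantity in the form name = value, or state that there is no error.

Recomputing the run from the initial state:
step 1: x = 31
step 2: x = 77
step 3: x = 215
step 4: x = 583
step 5: x = 1595
step 6: x = 4355
step 7: x = 11899
The first disagreement with the printout is at step 5, where the value should be x = 1595.

step 5, x = 1595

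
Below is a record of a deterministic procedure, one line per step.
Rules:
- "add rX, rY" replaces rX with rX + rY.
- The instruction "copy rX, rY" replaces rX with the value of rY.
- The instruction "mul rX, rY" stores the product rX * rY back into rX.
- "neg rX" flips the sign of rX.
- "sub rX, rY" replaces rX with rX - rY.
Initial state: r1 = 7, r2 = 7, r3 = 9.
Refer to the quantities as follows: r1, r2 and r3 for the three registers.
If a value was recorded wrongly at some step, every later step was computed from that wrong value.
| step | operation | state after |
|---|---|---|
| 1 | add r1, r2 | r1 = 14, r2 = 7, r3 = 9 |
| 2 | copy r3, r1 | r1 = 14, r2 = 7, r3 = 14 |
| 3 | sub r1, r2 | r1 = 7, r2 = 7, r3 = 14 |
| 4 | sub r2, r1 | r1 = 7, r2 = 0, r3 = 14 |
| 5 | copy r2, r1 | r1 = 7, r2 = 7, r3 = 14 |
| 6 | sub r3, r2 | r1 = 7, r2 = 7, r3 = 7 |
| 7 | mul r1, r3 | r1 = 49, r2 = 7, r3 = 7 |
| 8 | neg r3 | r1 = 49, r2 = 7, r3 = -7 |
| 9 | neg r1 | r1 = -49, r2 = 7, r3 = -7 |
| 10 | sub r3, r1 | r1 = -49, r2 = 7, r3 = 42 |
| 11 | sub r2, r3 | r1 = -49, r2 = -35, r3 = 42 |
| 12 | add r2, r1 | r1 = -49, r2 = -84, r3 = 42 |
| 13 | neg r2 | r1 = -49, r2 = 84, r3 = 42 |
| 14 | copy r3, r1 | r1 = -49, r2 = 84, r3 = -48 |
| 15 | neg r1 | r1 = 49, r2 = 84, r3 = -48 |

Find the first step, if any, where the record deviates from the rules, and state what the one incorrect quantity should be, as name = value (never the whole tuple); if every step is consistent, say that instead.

step 1: r1 = 7 + 7 = 14 -> checks out
step 2: r3 = 14 -> matches
step 3: r1 = 14 - 7 = 7 -> same as recorded
step 4: r2 = 7 - 7 = 0 -> consistent with the record
step 5: r2 = 7 -> same as recorded
step 6: r3 = 14 - 7 = 7 -> agrees with the record
step 7: r1 = 7 * 7 = 49 -> in agreement
step 8: r3 = -(7) = -7 -> agrees with the record
step 9: r1 = -(49) = -49 -> no discrepancy
step 10: r3 = -7 - -49 = 42 -> same as recorded
step 11: r2 = 7 - 42 = -35 -> exactly as logged
step 12: r2 = -35 + -49 = -84 -> verified
step 13: r2 = -(-84) = 84 -> same as recorded
step 14: r3 = -49 -> a discrepancy with the record
Step 14 is the first one off; corrected, r3 = -49.

step 14, r3 = -49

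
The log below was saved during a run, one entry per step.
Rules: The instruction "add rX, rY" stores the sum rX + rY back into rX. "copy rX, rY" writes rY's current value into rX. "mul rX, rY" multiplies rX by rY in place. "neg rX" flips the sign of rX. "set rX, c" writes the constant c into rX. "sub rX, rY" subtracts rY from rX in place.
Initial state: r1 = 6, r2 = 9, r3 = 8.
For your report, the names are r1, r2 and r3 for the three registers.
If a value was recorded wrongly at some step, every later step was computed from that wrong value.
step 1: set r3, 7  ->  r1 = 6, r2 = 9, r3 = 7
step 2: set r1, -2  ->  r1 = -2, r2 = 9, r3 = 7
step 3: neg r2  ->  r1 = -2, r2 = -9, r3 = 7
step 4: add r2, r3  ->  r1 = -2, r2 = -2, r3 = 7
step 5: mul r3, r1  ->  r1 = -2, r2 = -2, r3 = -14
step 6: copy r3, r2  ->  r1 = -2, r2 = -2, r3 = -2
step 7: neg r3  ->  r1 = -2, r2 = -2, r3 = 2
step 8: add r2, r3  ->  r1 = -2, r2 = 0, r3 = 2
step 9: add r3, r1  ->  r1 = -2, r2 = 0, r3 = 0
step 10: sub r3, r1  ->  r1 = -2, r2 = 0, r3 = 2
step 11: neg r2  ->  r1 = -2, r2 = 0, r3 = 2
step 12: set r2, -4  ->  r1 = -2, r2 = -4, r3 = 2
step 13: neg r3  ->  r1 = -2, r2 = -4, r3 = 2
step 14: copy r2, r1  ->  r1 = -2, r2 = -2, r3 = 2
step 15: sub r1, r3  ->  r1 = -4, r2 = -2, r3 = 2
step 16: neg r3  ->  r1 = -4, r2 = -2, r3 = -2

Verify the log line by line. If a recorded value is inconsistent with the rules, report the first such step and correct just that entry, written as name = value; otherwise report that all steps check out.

Recomputing the run from the initial state:
step 1: r1 = 6, r2 = 9, r3 = 7
step 2: r1 = -2, r2 = 9, r3 = 7
step 3: r1 = -2, r2 = -9, r3 = 7
step 4: r1 = -2, r2 = -2, r3 = 7
step 5: r1 = -2, r2 = -2, r3 = -14
step 6: r1 = -2, r2 = -2, r3 = -2
step 7: r1 = -2, r2 = -2, r3 = 2
step 8: r1 = -2, r2 = 0, r3 = 2
step 9: r1 = -2, r2 = 0, r3 = 0
step 10: r1 = -2, r2 = 0, r3 = 2
step 11: r1 = -2, r2 = 0, r3 = 2
step 12: r1 = -2, r2 = -4, r3 = 2
step 13: r1 = -2, r2 = -4, r3 = -2
step 14: r1 = -2, r2 = -2, r3 = -2
step 15: r1 = 0, r2 = -2, r3 = -2
step 16: r1 = 0, r2 = -2, r3 = 2
The first disagreement with the log is at step 13, where the value should be r3 = -2.

step 13, r3 = -2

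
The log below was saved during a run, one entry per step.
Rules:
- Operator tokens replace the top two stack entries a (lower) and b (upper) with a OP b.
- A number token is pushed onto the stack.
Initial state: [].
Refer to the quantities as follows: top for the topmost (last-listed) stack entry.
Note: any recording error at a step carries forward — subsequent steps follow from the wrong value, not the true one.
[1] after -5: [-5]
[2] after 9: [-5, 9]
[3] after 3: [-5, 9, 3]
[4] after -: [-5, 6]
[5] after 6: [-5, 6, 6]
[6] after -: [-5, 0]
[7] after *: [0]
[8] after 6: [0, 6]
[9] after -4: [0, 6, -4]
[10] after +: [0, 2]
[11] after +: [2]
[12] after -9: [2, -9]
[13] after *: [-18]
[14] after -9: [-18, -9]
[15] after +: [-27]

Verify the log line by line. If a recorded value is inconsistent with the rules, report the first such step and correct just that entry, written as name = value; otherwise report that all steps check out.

step 1: push -5: top = -5 -> verified
step 2: push 9: top = 9 -> checks out
step 3: push 3: top = 3 -> no discrepancy
step 4: 9 - 3 = 6 -> agrees with the log
step 5: push 6: top = 6 -> in agreement
step 6: 6 - 6 = 0 -> checks out
step 7: -5 * 0 = 0 -> consistent with the log
step 8: push 6: top = 6 -> consistent with the log
step 9: push -4: top = -4 -> exactly as logged
step 10: 6 + -4 = 2 -> exactly as logged
step 11: 0 + 2 = 2 -> in agreement
step 12: push -9: top = -9 -> exactly as logged
step 13: 2 * -9 = -18 -> agrees with the log
step 14: push -9: top = -9 -> confirmed correct
step 15: -18 + -9 = -27 -> consistent with the log
All entries verified; no error found.

no error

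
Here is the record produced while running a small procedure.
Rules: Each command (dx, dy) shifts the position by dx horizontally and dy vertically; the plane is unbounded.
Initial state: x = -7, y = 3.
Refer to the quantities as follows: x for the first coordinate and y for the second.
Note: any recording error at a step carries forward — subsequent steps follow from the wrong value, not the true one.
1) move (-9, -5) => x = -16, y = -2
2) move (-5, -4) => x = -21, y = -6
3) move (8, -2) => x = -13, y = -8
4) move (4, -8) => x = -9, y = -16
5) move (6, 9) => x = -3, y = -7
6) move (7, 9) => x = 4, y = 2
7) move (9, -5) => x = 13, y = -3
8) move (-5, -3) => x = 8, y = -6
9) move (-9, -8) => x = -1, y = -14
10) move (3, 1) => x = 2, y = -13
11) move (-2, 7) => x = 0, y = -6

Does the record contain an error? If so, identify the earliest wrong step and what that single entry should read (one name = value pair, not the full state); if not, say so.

no error

Recomputing the run from the initial state:
step 1: x = -16, y = -2
step 2: x = -21, y = -6
step 3: x = -13, y = -8
step 4: x = -9, y = -16
step 5: x = -3, y = -7
step 6: x = 4, y = 2
step 7: x = 13, y = -3
step 8: x = 8, y = -6
step 9: x = -1, y = -14
step 10: x = 2, y = -13
step 11: x = 0, y = -6
This matches the record at every step.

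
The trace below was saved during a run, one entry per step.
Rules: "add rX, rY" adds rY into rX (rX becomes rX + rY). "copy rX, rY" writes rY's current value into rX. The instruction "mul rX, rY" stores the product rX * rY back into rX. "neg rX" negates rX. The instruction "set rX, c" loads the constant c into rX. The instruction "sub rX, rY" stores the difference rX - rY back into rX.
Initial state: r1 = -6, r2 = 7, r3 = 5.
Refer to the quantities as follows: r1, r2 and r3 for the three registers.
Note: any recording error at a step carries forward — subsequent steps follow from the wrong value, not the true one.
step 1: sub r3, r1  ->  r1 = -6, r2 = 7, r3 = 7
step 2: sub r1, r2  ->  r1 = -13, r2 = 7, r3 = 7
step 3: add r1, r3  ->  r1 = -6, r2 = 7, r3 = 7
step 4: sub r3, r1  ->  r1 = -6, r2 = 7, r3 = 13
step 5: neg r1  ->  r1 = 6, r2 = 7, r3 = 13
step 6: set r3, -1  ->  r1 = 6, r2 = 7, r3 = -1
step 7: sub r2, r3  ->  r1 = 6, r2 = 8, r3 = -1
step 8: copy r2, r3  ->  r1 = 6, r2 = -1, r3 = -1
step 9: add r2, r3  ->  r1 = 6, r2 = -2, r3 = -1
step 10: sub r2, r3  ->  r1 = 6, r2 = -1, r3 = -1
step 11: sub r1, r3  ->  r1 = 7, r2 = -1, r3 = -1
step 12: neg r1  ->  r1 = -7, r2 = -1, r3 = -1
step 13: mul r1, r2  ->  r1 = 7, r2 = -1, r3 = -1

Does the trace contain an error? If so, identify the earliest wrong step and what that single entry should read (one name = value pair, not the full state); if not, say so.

Recomputing the run from the initial state:
step 1: r1 = -6, r2 = 7, r3 = 11
step 2: r1 = -13, r2 = 7, r3 = 11
step 3: r1 = -2, r2 = 7, r3 = 11
step 4: r1 = -2, r2 = 7, r3 = 13
step 5: r1 = 2, r2 = 7, r3 = 13
step 6: r1 = 2, r2 = 7, r3 = -1
step 7: r1 = 2, r2 = 8, r3 = -1
step 8: r1 = 2, r2 = -1, r3 = -1
step 9: r1 = 2, r2 = -2, r3 = -1
step 10: r1 = 2, r2 = -1, r3 = -1
step 11: r1 = 3, r2 = -1, r3 = -1
step 12: r1 = -3, r2 = -1, r3 = -1
step 13: r1 = 3, r2 = -1, r3 = -1
The first disagreement with the trace is at step 1, where the value should be r3 = 11.

step 1, r3 = 11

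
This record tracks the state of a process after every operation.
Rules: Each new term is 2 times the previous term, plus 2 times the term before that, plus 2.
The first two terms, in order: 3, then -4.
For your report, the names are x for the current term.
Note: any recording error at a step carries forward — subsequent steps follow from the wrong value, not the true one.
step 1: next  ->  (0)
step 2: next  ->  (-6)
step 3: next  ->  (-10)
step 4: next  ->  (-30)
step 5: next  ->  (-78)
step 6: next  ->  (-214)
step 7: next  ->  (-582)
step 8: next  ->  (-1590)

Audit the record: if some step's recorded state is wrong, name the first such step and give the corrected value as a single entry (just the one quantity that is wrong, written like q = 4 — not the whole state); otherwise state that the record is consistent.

step 1: x = 2*(-4) + (2)*(3) + (2) = 0 -> confirmed correct
step 2: x = 2*(0) + (2)*(-4) + (2) = -6 -> exactly as logged
step 3: x = 2*(-6) + (2)*(0) + (2) = -10 -> checks out
step 4: x = 2*(-10) + (2)*(-6) + (2) = -30 -> confirmed correct
step 5: x = 2*(-30) + (2)*(-10) + (2) = -78 -> in agreement
step 6: x = 2*(-78) + (2)*(-30) + (2) = -214 -> same as recorded
step 7: x = 2*(-214) + (2)*(-78) + (2) = -582 -> in agreement
step 8: x = 2*(-582) + (2)*(-214) + (2) = -1590 -> consistent with the record
No step deviates from the rules.

no error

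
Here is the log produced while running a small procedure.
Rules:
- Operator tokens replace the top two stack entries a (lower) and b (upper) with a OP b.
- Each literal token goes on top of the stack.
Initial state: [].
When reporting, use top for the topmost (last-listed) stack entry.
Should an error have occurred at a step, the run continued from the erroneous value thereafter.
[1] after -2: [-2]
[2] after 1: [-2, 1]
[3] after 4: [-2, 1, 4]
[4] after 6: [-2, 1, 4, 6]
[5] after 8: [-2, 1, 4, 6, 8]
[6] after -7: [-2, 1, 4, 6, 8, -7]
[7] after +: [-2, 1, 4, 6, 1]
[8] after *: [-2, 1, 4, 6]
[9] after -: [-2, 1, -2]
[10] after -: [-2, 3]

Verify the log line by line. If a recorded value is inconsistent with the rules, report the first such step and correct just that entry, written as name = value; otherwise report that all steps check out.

1. push -2: top = -2 (agrees with the log)
2. push 1: top = 1 (confirmed correct)
3. push 4: top = 4 (same as recorded)
4. push 6: top = 6 (verified)
5. push 8: top = 8 (exactly as logged)
6. push -7: top = -7 (agrees with the log)
7. 8 + -7 = 1 (exactly as logged)
8. 6 * 1 = 6 (agrees with the log)
9. 4 - 6 = -2 (agrees with the log)
10. 1 - -2 = 3 (no discrepancy)
The recomputation confirms every line.

no error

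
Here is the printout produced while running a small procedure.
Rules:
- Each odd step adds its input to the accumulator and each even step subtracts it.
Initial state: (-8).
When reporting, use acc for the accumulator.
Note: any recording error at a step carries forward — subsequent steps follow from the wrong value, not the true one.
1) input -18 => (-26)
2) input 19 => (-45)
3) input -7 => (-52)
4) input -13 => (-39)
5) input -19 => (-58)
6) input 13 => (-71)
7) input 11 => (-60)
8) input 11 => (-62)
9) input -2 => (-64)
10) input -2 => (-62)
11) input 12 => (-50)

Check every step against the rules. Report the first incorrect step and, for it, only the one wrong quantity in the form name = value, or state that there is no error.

step 8, acc = -71

step 1: acc = -8 + -18 = -26 -> same as recorded
step 2: acc = -26 - 19 = -45 -> consistent with the printout
step 3: acc = -45 + -7 = -52 -> agrees with the printout
step 4: acc = -52 - -13 = -39 -> consistent with the printout
step 5: acc = -39 + -19 = -58 -> checks out
step 6: acc = -58 - 13 = -71 -> same as recorded
step 7: acc = -71 + 11 = -60 -> checks out
step 8: acc = -60 - 11 = -71 -> the entry is off here
First incorrect step: 8; the correct value is acc = -71.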